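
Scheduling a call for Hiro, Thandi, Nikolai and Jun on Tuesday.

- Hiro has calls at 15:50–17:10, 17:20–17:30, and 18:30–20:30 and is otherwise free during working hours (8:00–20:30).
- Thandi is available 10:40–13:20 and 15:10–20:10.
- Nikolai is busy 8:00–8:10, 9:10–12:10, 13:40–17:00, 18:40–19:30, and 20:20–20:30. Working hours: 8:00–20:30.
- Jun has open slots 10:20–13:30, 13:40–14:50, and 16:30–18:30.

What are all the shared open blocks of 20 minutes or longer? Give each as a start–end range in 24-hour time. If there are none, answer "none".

12:10–13:20, 17:30–18:30

Hiro free within 08:00–20:30: 08:00–15:50, 17:10–17:20, 17:30–18:30.
Nikolai free within 08:00–20:30: 08:10–09:10, 12:10–13:40, 17:00–18:40, 19:30–20:20.
Hiro ∩ Thandi: 10:40–13:20, 15:10–15:50, 17:10–17:20, 17:30–18:30.
Hiro ∩ Thandi ∩ Nikolai: 12:10–13:20, 17:10–17:20, 17:30–18:30.
Hiro ∩ Thandi ∩ Nikolai ∩ Jun: 12:10–13:20, 17:10–17:20, 17:30–18:30.
Windows ≥ 20 min: 12:10–13:20, 17:30–18:30.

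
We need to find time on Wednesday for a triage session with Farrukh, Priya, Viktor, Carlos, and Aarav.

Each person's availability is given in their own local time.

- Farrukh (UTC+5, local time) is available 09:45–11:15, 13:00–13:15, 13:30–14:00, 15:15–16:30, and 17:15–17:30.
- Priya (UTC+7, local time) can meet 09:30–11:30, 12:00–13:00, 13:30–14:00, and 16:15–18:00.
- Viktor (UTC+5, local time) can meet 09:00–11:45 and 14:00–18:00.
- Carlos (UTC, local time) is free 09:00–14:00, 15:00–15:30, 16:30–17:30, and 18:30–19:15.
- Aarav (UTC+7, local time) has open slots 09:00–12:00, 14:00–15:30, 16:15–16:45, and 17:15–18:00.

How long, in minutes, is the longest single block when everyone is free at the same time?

Farrukh → UTC: 04:45–06:15, 08:00–08:15, 08:30–09:00, 10:15–11:30, 12:15–12:30.
Priya → UTC: 02:30–04:30, 05:00–06:00, 06:30–07:00, 09:15–11:00.
Viktor → UTC: 04:00–06:45, 09:00–13:00.
Carlos → UTC: 09:00–14:00, 15:00–15:30, 16:30–17:30, 18:30–19:15.
Aarav → UTC: 02:00–05:00, 07:00–08:30, 09:15–09:45, 10:15–11:00.
Farrukh ∩ Priya: 05:00–06:00, 10:15–11:00.
Farrukh ∩ Priya ∩ Viktor: 05:00–06:00, 10:15–11:00.
Farrukh ∩ Priya ∩ Viktor ∩ Carlos: 10:15–11:00.
Farrukh ∩ Priya ∩ Viktor ∩ Carlos ∩ Aarav: 10:15–11:00.
Single common window of 45 minutes.

45 minutes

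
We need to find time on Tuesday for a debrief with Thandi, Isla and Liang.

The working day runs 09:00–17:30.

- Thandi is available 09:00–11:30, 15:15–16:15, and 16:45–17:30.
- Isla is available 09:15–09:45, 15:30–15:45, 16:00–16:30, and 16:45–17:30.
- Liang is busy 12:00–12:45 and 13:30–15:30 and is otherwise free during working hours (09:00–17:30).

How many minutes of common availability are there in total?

105 minutes

Liang free within 09:00–17:30: 09:00–12:00, 12:45–13:30, 15:30–17:30.
Thandi ∩ Isla: 09:15–09:45, 15:30–15:45, 16:00–16:15, 16:45–17:30.
Thandi ∩ Isla ∩ Liang: 09:15–09:45, 15:30–15:45, 16:00–16:15, 16:45–17:30.
Total common minutes: 30 + 15 + 15 + 45 = 105.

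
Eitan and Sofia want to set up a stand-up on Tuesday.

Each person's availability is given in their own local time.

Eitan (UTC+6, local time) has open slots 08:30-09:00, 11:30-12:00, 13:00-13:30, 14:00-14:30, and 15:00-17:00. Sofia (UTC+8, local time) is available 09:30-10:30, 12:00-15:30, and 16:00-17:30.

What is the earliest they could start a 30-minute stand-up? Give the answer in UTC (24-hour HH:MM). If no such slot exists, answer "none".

Eitan → UTC: 02:30–03:00, 05:30–06:00, 07:00–07:30, 08:00–08:30, 09:00–11:00.
Sofia → UTC: 01:30–02:30, 04:00–07:30, 08:00–09:30.
Eitan ∩ Sofia: 05:30–06:00, 07:00–07:30, 08:00–08:30, 09:00–09:30.
Windows ≥ 30 min: 05:30–06:00, 07:00–07:30, 08:00–08:30, 09:00–09:30.
Earliest such window starts at 05:30.

05:30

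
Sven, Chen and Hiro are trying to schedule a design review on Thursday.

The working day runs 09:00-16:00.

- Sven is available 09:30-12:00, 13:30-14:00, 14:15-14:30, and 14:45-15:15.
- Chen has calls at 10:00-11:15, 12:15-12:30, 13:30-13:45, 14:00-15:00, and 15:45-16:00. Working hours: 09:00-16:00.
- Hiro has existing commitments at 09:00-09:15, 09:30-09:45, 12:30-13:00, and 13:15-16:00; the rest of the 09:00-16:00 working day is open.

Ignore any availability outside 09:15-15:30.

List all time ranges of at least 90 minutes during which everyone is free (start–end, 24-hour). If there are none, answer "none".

Chen free within 09:00–16:00: 09:00–10:00, 11:15–12:15, 12:30–13:30, 13:45–14:00, 15:00–15:45.
Hiro free within 09:00–16:00: 09:15–09:30, 09:45–12:30, 13:00–13:15.
Sven ∩ Chen: 09:30–10:00, 11:15–12:00, 13:45–14:00, 15:00–15:15.
Sven ∩ Chen ∩ Hiro: 09:45–10:00, 11:15–12:00.
Restricted to 09:15–15:30: 09:45–10:00, 11:15–12:00.
Windows ≥ 90 min: (none).

none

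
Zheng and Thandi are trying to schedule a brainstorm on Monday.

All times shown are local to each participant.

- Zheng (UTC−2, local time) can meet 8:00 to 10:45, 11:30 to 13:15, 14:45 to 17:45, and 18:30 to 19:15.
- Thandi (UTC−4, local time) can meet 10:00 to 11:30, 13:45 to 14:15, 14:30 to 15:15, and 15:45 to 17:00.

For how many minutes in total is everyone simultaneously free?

180 minutes

Zheng → UTC: 10:00–12:45, 13:30–15:15, 16:45–19:45, 20:30–21:15.
Thandi → UTC: 14:00–15:30, 17:45–18:15, 18:30–19:15, 19:45–21:00.
Zheng ∩ Thandi: 14:00–15:15, 17:45–18:15, 18:30–19:15, 20:30–21:00.
Total common minutes: 75 + 30 + 45 + 30 = 180.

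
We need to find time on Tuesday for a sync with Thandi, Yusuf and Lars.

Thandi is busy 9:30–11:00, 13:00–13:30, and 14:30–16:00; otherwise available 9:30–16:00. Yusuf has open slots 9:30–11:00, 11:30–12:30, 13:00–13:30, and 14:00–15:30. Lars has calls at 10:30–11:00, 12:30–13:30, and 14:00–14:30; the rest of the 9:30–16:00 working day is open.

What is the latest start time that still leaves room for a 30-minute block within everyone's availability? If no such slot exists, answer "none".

Thandi free within 09:30–16:00: 11:00–13:00, 13:30–14:30.
Lars free within 09:30–16:00: 09:30–10:30, 11:00–12:30, 13:30–14:00, 14:30–16:00.
Thandi ∩ Yusuf: 11:30–12:30, 14:00–14:30.
Thandi ∩ Yusuf ∩ Lars: 11:30–12:30.
Windows ≥ 30 min: 11:30–12:30.
Latest start in the last window 11:30–12:30 is 12:30 − 30 min = 12:00.

12:00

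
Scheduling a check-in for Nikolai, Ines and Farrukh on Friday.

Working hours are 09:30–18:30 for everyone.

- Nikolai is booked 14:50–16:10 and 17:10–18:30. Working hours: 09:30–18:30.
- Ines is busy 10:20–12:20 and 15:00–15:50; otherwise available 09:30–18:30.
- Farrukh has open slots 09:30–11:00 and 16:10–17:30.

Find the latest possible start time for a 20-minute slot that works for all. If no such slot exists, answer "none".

Nikolai free within 09:30–18:30: 09:30–14:50, 16:10–17:10.
Ines free within 09:30–18:30: 09:30–10:20, 12:20–15:00, 15:50–18:30.
Nikolai ∩ Ines: 09:30–10:20, 12:20–14:50, 16:10–17:10.
Nikolai ∩ Ines ∩ Farrukh: 09:30–10:20, 16:10–17:10.
Windows ≥ 20 min: 09:30–10:20, 16:10–17:10.
Latest start in the last window 16:10–17:10 is 17:10 − 20 min = 16:50.

16:50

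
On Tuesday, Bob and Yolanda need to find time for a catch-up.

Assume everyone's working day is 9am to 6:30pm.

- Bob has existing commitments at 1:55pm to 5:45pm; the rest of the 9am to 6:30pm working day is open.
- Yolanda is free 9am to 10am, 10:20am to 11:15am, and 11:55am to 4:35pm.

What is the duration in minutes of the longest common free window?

Bob free within 09:00–18:30: 09:00–13:55, 17:45–18:30.
Bob ∩ Yolanda: 09:00–10:00, 10:20–11:15, 11:55–13:55.
Common window lengths: 60, 55, 120 min; longest is 120.

120 minutes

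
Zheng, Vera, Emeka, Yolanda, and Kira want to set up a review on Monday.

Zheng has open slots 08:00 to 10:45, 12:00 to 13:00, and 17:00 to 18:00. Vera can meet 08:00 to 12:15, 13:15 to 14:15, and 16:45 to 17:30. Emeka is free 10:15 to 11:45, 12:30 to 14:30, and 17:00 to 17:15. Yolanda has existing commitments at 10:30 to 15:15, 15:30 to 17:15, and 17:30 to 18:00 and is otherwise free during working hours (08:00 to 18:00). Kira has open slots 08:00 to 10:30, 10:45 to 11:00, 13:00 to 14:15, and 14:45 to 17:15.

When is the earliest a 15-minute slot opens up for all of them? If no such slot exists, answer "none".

10:15

Yolanda free within 08:00–18:00: 08:00–10:30, 15:15–15:30, 17:15–17:30.
Zheng ∩ Vera: 08:00–10:45, 12:00–12:15, 17:00–17:30.
Zheng ∩ Vera ∩ Emeka: 10:15–10:45, 17:00–17:15.
Zheng ∩ Vera ∩ Emeka ∩ Yolanda: 10:15–10:30.
Zheng ∩ Vera ∩ Emeka ∩ Yolanda ∩ Kira: 10:15–10:30.
Windows ≥ 15 min: 10:15–10:30.
Earliest such window starts at 10:15.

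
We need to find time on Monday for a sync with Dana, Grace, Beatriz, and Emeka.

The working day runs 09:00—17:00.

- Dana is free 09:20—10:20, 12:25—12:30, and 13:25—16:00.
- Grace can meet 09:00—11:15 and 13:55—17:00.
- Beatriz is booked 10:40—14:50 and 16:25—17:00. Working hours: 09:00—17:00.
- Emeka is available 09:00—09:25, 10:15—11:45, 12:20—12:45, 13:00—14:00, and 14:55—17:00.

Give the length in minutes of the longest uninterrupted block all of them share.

65 minutes

Beatriz free within 09:00–17:00: 09:00–10:40, 14:50–16:25.
Dana ∩ Grace: 09:20–10:20, 13:55–16:00.
Dana ∩ Grace ∩ Beatriz: 09:20–10:20, 14:50–16:00.
Dana ∩ Grace ∩ Beatriz ∩ Emeka: 09:20–09:25, 10:15–10:20, 14:55–16:00.
Common window lengths: 5, 5, 65 min; longest is 65.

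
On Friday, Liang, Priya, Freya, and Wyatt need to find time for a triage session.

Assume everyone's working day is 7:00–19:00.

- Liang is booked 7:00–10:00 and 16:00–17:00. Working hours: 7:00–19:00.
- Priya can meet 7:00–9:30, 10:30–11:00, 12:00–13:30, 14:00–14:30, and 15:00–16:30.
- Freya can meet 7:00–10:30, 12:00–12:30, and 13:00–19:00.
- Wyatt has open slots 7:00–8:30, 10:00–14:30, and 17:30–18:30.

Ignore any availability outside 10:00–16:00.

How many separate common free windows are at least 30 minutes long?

3

Liang free within 07:00–19:00: 10:00–16:00, 17:00–19:00.
Liang ∩ Priya: 10:30–11:00, 12:00–13:30, 14:00–14:30, 15:00–16:00.
Liang ∩ Priya ∩ Freya: 12:00–12:30, 13:00–13:30, 14:00–14:30, 15:00–16:00.
Liang ∩ Priya ∩ Freya ∩ Wyatt: 12:00–12:30, 13:00–13:30, 14:00–14:30.
Restricted to 10:00–16:00: 12:00–12:30, 13:00–13:30, 14:00–14:30.
Windows ≥ 30 min: 12:00–12:30, 13:00–13:30, 14:00–14:30.
That's 3 windows.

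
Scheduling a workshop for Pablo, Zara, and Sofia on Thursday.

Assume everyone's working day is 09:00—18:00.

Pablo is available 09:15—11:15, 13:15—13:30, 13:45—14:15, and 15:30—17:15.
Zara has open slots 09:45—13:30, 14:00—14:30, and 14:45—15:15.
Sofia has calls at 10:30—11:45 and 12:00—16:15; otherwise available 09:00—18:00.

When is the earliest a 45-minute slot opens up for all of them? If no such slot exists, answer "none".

09:45

Sofia free within 09:00–18:00: 09:00–10:30, 11:45–12:00, 16:15–18:00.
Pablo ∩ Zara: 09:45–11:15, 13:15–13:30, 14:00–14:15.
Pablo ∩ Zara ∩ Sofia: 09:45–10:30.
Windows ≥ 45 min: 09:45–10:30.
Earliest such window starts at 09:45.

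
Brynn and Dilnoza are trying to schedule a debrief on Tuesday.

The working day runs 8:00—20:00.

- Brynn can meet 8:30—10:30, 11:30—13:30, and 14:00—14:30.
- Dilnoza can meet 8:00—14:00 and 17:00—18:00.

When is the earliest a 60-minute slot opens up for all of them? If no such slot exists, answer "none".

Brynn ∩ Dilnoza: 08:30–10:30, 11:30–13:30.
Windows ≥ 60 min: 08:30–10:30, 11:30–13:30.
Earliest such window starts at 08:30.

08:30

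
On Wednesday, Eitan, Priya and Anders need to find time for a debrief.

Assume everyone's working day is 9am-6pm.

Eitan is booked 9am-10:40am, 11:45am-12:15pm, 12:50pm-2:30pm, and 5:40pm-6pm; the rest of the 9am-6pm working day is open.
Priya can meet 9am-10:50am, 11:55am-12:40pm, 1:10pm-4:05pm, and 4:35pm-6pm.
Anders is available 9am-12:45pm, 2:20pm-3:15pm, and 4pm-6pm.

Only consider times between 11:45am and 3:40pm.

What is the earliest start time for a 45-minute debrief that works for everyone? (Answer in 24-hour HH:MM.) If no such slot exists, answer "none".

Eitan free within 09:00–18:00: 10:40–11:45, 12:15–12:50, 14:30–17:40.
Eitan ∩ Priya: 10:40–10:50, 12:15–12:40, 14:30–16:05, 16:35–17:40.
Eitan ∩ Priya ∩ Anders: 10:40–10:50, 12:15–12:40, 14:30–15:15, 16:00–16:05, 16:35–17:40.
Restricted to 11:45–15:40: 12:15–12:40, 14:30–15:15.
Windows ≥ 45 min: 14:30–15:15.
Earliest such window starts at 14:30.

14:30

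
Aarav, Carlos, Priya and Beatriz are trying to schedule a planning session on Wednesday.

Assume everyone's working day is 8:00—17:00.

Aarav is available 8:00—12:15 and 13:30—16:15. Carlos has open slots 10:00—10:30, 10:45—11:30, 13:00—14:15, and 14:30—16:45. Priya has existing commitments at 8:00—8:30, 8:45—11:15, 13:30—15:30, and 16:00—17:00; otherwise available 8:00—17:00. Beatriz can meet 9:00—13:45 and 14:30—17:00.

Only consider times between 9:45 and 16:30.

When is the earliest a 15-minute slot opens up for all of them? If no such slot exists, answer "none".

11:15

Priya free within 08:00–17:00: 08:30–08:45, 11:15–13:30, 15:30–16:00.
Aarav ∩ Carlos: 10:00–10:30, 10:45–11:30, 13:30–14:15, 14:30–16:15.
Aarav ∩ Carlos ∩ Priya: 11:15–11:30, 15:30–16:00.
Aarav ∩ Carlos ∩ Priya ∩ Beatriz: 11:15–11:30, 15:30–16:00.
Restricted to 09:45–16:30: 11:15–11:30, 15:30–16:00.
Windows ≥ 15 min: 11:15–11:30, 15:30–16:00.
Earliest such window starts at 11:15.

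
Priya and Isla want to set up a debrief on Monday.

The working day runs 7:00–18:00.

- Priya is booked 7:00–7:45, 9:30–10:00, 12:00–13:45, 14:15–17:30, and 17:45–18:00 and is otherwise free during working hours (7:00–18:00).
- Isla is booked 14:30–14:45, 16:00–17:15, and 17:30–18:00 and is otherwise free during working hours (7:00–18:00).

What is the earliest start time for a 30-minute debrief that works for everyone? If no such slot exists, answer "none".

Priya free within 07:00–18:00: 07:45–09:30, 10:00–12:00, 13:45–14:15, 17:30–17:45.
Isla free within 07:00–18:00: 07:00–14:30, 14:45–16:00, 17:15–17:30.
Priya ∩ Isla: 07:45–09:30, 10:00–12:00, 13:45–14:15.
Windows ≥ 30 min: 07:45–09:30, 10:00–12:00, 13:45–14:15.
Earliest such window starts at 07:45.

07:45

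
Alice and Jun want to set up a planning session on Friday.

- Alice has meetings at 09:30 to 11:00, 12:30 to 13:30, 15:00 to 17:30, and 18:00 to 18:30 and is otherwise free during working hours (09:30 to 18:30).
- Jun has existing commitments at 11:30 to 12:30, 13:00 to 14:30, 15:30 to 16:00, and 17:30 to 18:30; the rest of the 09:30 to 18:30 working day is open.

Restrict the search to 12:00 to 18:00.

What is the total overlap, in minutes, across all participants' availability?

30 minutes

Alice free within 09:30–18:30: 11:00–12:30, 13:30–15:00, 17:30–18:00.
Jun free within 09:30–18:30: 09:30–11:30, 12:30–13:00, 14:30–15:30, 16:00–17:30.
Alice ∩ Jun: 11:00–11:30, 14:30–15:00.
Restricted to 12:00–18:00: 14:30–15:00.
Total common minutes: 30.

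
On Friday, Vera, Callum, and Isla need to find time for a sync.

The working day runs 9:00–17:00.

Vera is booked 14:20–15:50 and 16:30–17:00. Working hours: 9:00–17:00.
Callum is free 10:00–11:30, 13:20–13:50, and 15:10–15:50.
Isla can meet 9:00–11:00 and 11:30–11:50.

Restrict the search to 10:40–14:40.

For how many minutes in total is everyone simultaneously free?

Vera free within 09:00–17:00: 09:00–14:20, 15:50–16:30.
Vera ∩ Callum: 10:00–11:30, 13:20–13:50.
Vera ∩ Callum ∩ Isla: 10:00–11:00.
Restricted to 10:40–14:40: 10:40–11:00.
Total common minutes: 20.

20 minutes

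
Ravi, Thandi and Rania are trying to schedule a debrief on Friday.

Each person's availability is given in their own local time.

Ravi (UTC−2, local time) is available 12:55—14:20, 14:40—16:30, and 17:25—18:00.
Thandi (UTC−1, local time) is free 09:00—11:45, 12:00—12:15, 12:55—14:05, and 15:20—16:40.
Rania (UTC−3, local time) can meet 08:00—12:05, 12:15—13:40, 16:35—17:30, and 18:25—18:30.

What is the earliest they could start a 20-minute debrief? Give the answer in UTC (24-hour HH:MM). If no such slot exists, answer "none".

none

Ravi → UTC: 14:55–16:20, 16:40–18:30, 19:25–20:00.
Thandi → UTC: 10:00–12:45, 13:00–13:15, 13:55–15:05, 16:20–17:40.
Rania → UTC: 11:00–15:05, 15:15–16:40, 19:35–20:30, 21:25–21:30.
Ravi ∩ Thandi: 14:55–15:05, 16:40–17:40.
Ravi ∩ Thandi ∩ Rania: 14:55–15:05.
Windows ≥ 20 min: (none).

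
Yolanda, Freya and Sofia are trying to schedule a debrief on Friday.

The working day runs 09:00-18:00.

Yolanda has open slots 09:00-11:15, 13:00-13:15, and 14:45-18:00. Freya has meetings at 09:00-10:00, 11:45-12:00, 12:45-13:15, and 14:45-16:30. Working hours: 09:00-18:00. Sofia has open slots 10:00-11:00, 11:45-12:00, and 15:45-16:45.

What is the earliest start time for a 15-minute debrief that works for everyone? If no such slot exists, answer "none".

Freya free within 09:00–18:00: 10:00–11:45, 12:00–12:45, 13:15–14:45, 16:30–18:00.
Yolanda ∩ Freya: 10:00–11:15, 16:30–18:00.
Yolanda ∩ Freya ∩ Sofia: 10:00–11:00, 16:30–16:45.
Windows ≥ 15 min: 10:00–11:00, 16:30–16:45.
Earliest such window starts at 10:00.

10:00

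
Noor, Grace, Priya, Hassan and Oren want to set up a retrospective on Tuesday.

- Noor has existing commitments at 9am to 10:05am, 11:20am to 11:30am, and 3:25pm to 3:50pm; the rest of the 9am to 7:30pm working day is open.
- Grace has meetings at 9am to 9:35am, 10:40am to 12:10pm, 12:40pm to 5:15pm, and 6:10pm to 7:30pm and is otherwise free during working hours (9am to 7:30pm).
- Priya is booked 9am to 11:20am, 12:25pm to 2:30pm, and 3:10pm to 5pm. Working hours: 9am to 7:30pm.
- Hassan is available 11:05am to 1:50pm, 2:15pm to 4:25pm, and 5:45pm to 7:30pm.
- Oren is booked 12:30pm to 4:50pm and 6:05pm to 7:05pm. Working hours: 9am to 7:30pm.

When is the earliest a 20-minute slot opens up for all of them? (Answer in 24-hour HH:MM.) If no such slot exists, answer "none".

17:45

Noor free within 09:00–19:30: 10:05–11:20, 11:30–15:25, 15:50–19:30.
Grace free within 09:00–19:30: 09:35–10:40, 12:10–12:40, 17:15–18:10.
Priya free within 09:00–19:30: 11:20–12:25, 14:30–15:10, 17:00–19:30.
Oren free within 09:00–19:30: 09:00–12:30, 16:50–18:05, 19:05–19:30.
Noor ∩ Grace: 10:05–10:40, 12:10–12:40, 17:15–18:10.
Noor ∩ Grace ∩ Priya: 12:10–12:25, 17:15–18:10.
Noor ∩ Grace ∩ Priya ∩ Hassan: 12:10–12:25, 17:45–18:10.
Noor ∩ Grace ∩ Priya ∩ Hassan ∩ Oren: 12:10–12:25, 17:45–18:05.
Windows ≥ 20 min: 17:45–18:05.
Earliest such window starts at 17:45.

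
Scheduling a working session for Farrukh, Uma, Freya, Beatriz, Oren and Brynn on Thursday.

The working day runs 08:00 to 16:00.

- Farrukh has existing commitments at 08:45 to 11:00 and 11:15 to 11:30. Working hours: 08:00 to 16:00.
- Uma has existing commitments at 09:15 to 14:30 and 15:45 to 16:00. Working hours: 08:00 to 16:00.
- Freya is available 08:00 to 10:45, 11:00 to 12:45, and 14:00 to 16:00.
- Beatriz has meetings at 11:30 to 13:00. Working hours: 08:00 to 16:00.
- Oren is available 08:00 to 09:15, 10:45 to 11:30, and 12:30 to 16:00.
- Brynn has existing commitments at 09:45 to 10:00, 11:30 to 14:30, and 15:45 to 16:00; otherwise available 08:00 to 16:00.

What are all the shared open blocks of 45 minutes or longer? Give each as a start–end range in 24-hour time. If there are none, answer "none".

08:00–08:45, 14:30–15:45

Farrukh free within 08:00–16:00: 08:00–08:45, 11:00–11:15, 11:30–16:00.
Uma free within 08:00–16:00: 08:00–09:15, 14:30–15:45.
Beatriz free within 08:00–16:00: 08:00–11:30, 13:00–16:00.
Brynn free within 08:00–16:00: 08:00–09:45, 10:00–11:30, 14:30–15:45.
Farrukh ∩ Uma: 08:00–08:45, 14:30–15:45.
Farrukh ∩ Uma ∩ Freya: 08:00–08:45, 14:30–15:45.
Farrukh ∩ Uma ∩ Freya ∩ Beatriz: 08:00–08:45, 14:30–15:45.
Farrukh ∩ Uma ∩ Freya ∩ Beatriz ∩ Oren: 08:00–08:45, 14:30–15:45.
Farrukh ∩ Uma ∩ Freya ∩ Beatriz ∩ Oren ∩ Brynn: 08:00–08:45, 14:30–15:45.
Windows ≥ 45 min: 08:00–08:45, 14:30–15:45.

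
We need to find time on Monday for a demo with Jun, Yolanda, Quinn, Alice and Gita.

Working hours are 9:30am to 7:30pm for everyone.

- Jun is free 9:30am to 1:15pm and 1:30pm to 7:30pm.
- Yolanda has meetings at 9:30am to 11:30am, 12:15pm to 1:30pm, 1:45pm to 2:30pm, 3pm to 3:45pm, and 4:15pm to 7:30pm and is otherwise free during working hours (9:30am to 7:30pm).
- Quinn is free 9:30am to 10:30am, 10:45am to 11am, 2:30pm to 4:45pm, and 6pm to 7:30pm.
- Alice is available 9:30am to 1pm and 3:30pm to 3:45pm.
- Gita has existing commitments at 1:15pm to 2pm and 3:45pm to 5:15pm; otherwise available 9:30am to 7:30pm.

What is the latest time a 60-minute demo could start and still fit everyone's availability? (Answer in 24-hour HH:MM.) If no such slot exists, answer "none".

Yolanda free within 09:30–19:30: 11:30–12:15, 13:30–13:45, 14:30–15:00, 15:45–16:15.
Gita free within 09:30–19:30: 09:30–13:15, 14:00–15:45, 17:15–19:30.
Jun ∩ Yolanda: 11:30–12:15, 13:30–13:45, 14:30–15:00, 15:45–16:15.
Jun ∩ Yolanda ∩ Quinn: 14:30–15:00, 15:45–16:15.
Jun ∩ Yolanda ∩ Quinn ∩ Alice: (none).
Jun ∩ Yolanda ∩ Quinn ∩ Alice ∩ Gita: (none).
Windows ≥ 60 min: (none).

none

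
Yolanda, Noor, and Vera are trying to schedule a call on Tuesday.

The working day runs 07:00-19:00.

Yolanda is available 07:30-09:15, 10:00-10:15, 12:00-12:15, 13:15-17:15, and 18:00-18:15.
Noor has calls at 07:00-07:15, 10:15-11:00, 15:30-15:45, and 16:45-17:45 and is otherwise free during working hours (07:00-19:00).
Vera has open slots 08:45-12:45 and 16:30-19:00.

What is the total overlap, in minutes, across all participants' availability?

Noor free within 07:00–19:00: 07:15–10:15, 11:00–15:30, 15:45–16:45, 17:45–19:00.
Yolanda ∩ Noor: 07:30–09:15, 10:00–10:15, 12:00–12:15, 13:15–15:30, 15:45–16:45, 18:00–18:15.
Yolanda ∩ Noor ∩ Vera: 08:45–09:15, 10:00–10:15, 12:00–12:15, 16:30–16:45, 18:00–18:15.
Total common minutes: 30 + 15 + 15 + 15 + 15 = 90.

90 minutes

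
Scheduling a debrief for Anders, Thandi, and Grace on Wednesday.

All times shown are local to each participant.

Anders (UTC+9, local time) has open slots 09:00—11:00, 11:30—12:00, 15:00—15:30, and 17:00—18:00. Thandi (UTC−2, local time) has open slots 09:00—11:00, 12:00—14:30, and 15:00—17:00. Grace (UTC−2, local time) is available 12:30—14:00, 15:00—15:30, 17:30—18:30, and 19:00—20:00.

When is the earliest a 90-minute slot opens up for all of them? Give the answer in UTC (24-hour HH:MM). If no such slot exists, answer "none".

Anders → UTC: 00:00–02:00, 02:30–03:00, 06:00–06:30, 08:00–09:00.
Thandi → UTC: 11:00–13:00, 14:00–16:30, 17:00–19:00.
Grace → UTC: 14:30–16:00, 17:00–17:30, 19:30–20:30, 21:00–22:00.
Anders ∩ Thandi: (none).
Anders ∩ Thandi ∩ Grace: (none).
Windows ≥ 90 min: (none).

none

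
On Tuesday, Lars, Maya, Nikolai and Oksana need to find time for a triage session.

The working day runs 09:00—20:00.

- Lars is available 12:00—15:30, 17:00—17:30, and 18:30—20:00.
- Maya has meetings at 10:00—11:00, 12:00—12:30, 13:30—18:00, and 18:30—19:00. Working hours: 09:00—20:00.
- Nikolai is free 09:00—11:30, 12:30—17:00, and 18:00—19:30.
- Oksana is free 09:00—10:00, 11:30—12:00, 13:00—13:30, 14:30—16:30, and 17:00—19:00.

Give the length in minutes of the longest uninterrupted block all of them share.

30 minutes

Maya free within 09:00–20:00: 09:00–10:00, 11:00–12:00, 12:30–13:30, 18:00–18:30, 19:00–20:00.
Lars ∩ Maya: 12:30–13:30, 19:00–20:00.
Lars ∩ Maya ∩ Nikolai: 12:30–13:30, 19:00–19:30.
Lars ∩ Maya ∩ Nikolai ∩ Oksana: 13:00–13:30.
Single common window of 30 minutes.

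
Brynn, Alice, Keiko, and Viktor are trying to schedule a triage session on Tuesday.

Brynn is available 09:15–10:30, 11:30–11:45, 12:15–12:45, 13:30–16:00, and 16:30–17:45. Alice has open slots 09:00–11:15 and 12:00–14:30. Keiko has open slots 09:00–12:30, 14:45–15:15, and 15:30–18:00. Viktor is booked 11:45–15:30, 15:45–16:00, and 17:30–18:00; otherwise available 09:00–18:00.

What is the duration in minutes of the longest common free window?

75 minutes

Viktor free within 09:00–18:00: 09:00–11:45, 15:30–15:45, 16:00–17:30.
Brynn ∩ Alice: 09:15–10:30, 12:15–12:45, 13:30–14:30.
Brynn ∩ Alice ∩ Keiko: 09:15–10:30, 12:15–12:30.
Brynn ∩ Alice ∩ Keiko ∩ Viktor: 09:15–10:30.
Single common window of 75 minutes.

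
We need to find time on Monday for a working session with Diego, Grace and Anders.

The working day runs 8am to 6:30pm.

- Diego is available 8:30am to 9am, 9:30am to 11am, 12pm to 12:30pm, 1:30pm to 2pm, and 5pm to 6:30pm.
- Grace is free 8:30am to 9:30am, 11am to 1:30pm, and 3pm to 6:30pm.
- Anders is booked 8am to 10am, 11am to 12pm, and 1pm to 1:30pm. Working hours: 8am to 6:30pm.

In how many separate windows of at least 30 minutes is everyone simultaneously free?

Anders free within 08:00–18:30: 10:00–11:00, 12:00–13:00, 13:30–18:30.
Diego ∩ Grace: 08:30–09:00, 12:00–12:30, 17:00–18:30.
Diego ∩ Grace ∩ Anders: 12:00–12:30, 17:00–18:30.
Windows ≥ 30 min: 12:00–12:30, 17:00–18:30.
That's 2 windows.

2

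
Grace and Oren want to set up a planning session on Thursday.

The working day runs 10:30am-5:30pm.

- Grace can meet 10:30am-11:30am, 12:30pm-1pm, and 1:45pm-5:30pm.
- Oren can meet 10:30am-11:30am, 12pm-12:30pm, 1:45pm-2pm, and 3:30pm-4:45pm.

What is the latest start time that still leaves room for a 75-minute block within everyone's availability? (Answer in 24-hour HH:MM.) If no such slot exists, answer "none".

15:30

Grace ∩ Oren: 10:30–11:30, 13:45–14:00, 15:30–16:45.
Windows ≥ 75 min: 15:30–16:45.
Latest start in the last window 15:30–16:45 is 16:45 − 75 min = 15:30.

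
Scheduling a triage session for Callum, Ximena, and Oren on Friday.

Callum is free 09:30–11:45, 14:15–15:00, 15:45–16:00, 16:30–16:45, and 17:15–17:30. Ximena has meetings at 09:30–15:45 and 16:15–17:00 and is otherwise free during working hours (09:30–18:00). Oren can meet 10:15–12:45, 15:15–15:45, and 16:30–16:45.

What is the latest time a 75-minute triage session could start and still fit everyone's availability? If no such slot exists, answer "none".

none

Ximena free within 09:30–18:00: 15:45–16:15, 17:00–18:00.
Callum ∩ Ximena: 15:45–16:00, 17:15–17:30.
Callum ∩ Ximena ∩ Oren: (none).
Windows ≥ 75 min: (none).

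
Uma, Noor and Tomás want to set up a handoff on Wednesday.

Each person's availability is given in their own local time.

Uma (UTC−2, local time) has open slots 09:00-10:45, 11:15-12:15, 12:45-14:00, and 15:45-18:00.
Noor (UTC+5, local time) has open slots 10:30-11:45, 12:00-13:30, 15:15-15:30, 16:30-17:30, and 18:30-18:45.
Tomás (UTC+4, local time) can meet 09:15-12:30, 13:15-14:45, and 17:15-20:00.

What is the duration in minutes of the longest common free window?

15 minutes

Uma → UTC: 11:00–12:45, 13:15–14:15, 14:45–16:00, 17:45–20:00.
Noor → UTC: 05:30–06:45, 07:00–08:30, 10:15–10:30, 11:30–12:30, 13:30–13:45.
Tomás → UTC: 05:15–08:30, 09:15–10:45, 13:15–16:00.
Uma ∩ Noor: 11:30–12:30, 13:30–13:45.
Uma ∩ Noor ∩ Tomás: 13:30–13:45.
Single common window of 15 minutes.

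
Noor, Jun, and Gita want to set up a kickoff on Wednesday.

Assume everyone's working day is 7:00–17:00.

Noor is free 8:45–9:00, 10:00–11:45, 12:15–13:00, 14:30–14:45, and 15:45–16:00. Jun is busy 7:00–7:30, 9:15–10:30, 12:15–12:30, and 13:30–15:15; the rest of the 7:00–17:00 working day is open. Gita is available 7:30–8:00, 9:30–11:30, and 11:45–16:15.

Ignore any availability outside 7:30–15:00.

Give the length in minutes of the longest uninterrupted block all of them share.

60 minutes

Jun free within 07:00–17:00: 07:30–09:15, 10:30–12:15, 12:30–13:30, 15:15–17:00.
Noor ∩ Jun: 08:45–09:00, 10:30–11:45, 12:30–13:00, 15:45–16:00.
Noor ∩ Jun ∩ Gita: 10:30–11:30, 12:30–13:00, 15:45–16:00.
Restricted to 07:30–15:00: 10:30–11:30, 12:30–13:00.
Common window lengths: 60, 30 min; longest is 60.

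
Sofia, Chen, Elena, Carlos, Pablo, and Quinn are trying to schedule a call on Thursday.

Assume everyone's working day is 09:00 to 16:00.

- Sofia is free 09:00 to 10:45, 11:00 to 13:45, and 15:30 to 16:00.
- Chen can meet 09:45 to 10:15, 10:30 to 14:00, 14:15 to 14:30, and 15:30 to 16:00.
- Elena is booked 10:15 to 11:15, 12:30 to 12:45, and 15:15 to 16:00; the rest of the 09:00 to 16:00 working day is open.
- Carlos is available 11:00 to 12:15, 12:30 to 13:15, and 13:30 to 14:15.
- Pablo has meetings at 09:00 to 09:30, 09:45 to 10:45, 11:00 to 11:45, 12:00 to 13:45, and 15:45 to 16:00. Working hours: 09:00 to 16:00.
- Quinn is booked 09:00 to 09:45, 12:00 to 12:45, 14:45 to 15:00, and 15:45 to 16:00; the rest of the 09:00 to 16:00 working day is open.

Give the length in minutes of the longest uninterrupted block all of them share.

Elena free within 09:00–16:00: 09:00–10:15, 11:15–12:30, 12:45–15:15.
Pablo free within 09:00–16:00: 09:30–09:45, 10:45–11:00, 11:45–12:00, 13:45–15:45.
Quinn free within 09:00–16:00: 09:45–12:00, 12:45–14:45, 15:00–15:45.
Sofia ∩ Chen: 09:45–10:15, 10:30–10:45, 11:00–13:45, 15:30–16:00.
Sofia ∩ Chen ∩ Elena: 09:45–10:15, 11:15–12:30, 12:45–13:45.
Sofia ∩ Chen ∩ Elena ∩ Carlos: 11:15–12:15, 12:45–13:15, 13:30–13:45.
Sofia ∩ Chen ∩ Elena ∩ Carlos ∩ Pablo: 11:45–12:00.
Sofia ∩ Chen ∩ Elena ∩ Carlos ∩ Pablo ∩ Quinn: 11:45–12:00.
Single common window of 15 minutes.

15 minutes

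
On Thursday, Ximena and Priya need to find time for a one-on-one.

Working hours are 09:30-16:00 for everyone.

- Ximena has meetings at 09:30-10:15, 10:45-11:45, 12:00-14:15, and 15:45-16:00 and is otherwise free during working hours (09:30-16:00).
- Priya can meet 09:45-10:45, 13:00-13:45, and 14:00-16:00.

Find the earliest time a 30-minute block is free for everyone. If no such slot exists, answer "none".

Ximena free within 09:30–16:00: 10:15–10:45, 11:45–12:00, 14:15–15:45.
Ximena ∩ Priya: 10:15–10:45, 14:15–15:45.
Windows ≥ 30 min: 10:15–10:45, 14:15–15:45.
Earliest such window starts at 10:15.

10:15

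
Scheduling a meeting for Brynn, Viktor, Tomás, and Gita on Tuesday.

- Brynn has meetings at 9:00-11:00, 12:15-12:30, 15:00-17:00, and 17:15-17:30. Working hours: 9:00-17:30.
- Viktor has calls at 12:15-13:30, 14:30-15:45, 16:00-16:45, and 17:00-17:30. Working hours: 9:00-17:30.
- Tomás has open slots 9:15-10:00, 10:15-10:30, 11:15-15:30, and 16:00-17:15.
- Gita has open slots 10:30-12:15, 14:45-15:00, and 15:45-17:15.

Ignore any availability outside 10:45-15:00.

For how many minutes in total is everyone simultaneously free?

Brynn free within 09:00–17:30: 11:00–12:15, 12:30–15:00, 17:00–17:15.
Viktor free within 09:00–17:30: 09:00–12:15, 13:30–14:30, 15:45–16:00, 16:45–17:00.
Brynn ∩ Viktor: 11:00–12:15, 13:30–14:30.
Brynn ∩ Viktor ∩ Tomás: 11:15–12:15, 13:30–14:30.
Brynn ∩ Viktor ∩ Tomás ∩ Gita: 11:15–12:15.
Restricted to 10:45–15:00: 11:15–12:15.
Total common minutes: 60.

60 minutes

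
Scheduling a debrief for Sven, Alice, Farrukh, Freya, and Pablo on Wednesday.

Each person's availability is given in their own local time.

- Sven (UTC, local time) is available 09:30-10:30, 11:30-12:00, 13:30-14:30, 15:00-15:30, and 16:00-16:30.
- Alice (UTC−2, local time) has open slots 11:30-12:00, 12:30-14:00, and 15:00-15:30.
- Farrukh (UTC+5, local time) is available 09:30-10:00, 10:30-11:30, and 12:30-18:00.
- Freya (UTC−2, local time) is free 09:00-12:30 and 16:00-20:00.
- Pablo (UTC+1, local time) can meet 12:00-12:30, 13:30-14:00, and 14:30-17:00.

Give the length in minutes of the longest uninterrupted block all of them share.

Sven → UTC: 09:30–10:30, 11:30–12:00, 13:30–14:30, 15:00–15:30, 16:00–16:30.
Alice → UTC: 13:30–14:00, 14:30–16:00, 17:00–17:30.
Farrukh → UTC: 04:30–05:00, 05:30–06:30, 07:30–13:00.
Freya → UTC: 11:00–14:30, 18:00–22:00.
Pablo → UTC: 11:00–11:30, 12:30–13:00, 13:30–16:00.
Sven ∩ Alice: 13:30–14:00, 15:00–15:30.
Sven ∩ Alice ∩ Farrukh: (none).
Sven ∩ Alice ∩ Farrukh ∩ Freya: (none).
Sven ∩ Alice ∩ Farrukh ∩ Freya ∩ Pablo: (none).
No common window.

0 minutes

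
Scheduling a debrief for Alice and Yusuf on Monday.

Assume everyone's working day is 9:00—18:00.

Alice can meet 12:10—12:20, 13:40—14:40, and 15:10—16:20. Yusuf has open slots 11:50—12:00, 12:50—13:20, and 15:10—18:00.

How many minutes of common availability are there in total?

70 minutes

Alice ∩ Yusuf: 15:10–16:20.
Total common minutes: 70.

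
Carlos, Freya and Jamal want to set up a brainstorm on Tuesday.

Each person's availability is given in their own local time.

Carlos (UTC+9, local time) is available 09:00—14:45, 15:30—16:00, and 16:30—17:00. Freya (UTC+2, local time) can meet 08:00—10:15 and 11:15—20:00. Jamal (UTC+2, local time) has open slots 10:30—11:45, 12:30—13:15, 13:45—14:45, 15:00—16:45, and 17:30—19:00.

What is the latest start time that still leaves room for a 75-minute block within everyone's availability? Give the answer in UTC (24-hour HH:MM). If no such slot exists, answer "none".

Carlos → UTC: 00:00–05:45, 06:30–07:00, 07:30–08:00.
Freya → UTC: 06:00–08:15, 09:15–18:00.
Jamal → UTC: 08:30–09:45, 10:30–11:15, 11:45–12:45, 13:00–14:45, 15:30–17:00.
Carlos ∩ Freya: 06:30–07:00, 07:30–08:00.
Carlos ∩ Freya ∩ Jamal: (none).
Windows ≥ 75 min: (none).

none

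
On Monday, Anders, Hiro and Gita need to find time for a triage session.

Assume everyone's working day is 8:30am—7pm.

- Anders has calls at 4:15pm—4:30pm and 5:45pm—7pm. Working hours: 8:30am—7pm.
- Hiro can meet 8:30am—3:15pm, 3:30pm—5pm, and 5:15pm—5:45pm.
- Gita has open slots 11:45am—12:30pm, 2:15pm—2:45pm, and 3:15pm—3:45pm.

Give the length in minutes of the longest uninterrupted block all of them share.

45 minutes

Anders free within 08:30–19:00: 08:30–16:15, 16:30–17:45.
Anders ∩ Hiro: 08:30–15:15, 15:30–16:15, 16:30–17:00, 17:15–17:45.
Anders ∩ Hiro ∩ Gita: 11:45–12:30, 14:15–14:45, 15:30–15:45.
Common window lengths: 45, 30, 15 min; longest is 45.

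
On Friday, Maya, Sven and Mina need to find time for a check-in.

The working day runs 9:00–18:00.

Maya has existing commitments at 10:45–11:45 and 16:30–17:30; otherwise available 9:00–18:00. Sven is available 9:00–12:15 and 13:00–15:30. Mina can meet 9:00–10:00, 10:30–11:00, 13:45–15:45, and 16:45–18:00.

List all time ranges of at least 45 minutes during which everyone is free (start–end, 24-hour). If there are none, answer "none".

Maya free within 09:00–18:00: 09:00–10:45, 11:45–16:30, 17:30–18:00.
Maya ∩ Sven: 09:00–10:45, 11:45–12:15, 13:00–15:30.
Maya ∩ Sven ∩ Mina: 09:00–10:00, 10:30–10:45, 13:45–15:30.
Windows ≥ 45 min: 09:00–10:00, 13:45–15:30.

09:00–10:00, 13:45–15:30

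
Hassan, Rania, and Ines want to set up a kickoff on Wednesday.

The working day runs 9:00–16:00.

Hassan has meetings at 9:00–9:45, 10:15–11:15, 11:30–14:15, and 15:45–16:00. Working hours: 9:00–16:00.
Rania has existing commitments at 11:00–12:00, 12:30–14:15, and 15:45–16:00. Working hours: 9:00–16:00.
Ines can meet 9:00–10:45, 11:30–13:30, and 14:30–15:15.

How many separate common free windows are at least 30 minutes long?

Hassan free within 09:00–16:00: 09:45–10:15, 11:15–11:30, 14:15–15:45.
Rania free within 09:00–16:00: 09:00–11:00, 12:00–12:30, 14:15–15:45.
Hassan ∩ Rania: 09:45–10:15, 14:15–15:45.
Hassan ∩ Rania ∩ Ines: 09:45–10:15, 14:30–15:15.
Windows ≥ 30 min: 09:45–10:15, 14:30–15:15.
That's 2 windows.

2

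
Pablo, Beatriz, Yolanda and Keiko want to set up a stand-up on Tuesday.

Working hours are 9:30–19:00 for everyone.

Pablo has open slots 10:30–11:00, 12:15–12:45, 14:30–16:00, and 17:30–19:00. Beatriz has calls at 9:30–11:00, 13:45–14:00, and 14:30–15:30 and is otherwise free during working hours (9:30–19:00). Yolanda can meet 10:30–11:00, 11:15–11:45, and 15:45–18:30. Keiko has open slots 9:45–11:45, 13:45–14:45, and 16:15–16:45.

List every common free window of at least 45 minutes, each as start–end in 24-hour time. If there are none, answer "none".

Beatriz free within 09:30–19:00: 11:00–13:45, 14:00–14:30, 15:30–19:00.
Pablo ∩ Beatriz: 12:15–12:45, 15:30–16:00, 17:30–19:00.
Pablo ∩ Beatriz ∩ Yolanda: 15:45–16:00, 17:30–18:30.
Pablo ∩ Beatriz ∩ Yolanda ∩ Keiko: (none).
Windows ≥ 45 min: (none).

none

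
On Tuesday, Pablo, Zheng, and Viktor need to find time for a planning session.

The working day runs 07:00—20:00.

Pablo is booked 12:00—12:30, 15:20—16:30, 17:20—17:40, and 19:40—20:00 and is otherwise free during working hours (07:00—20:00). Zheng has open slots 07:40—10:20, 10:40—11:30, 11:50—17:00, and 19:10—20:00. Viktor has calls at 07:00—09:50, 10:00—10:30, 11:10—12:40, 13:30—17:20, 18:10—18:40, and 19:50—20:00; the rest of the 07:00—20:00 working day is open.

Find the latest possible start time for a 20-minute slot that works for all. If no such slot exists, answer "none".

Pablo free within 07:00–20:00: 07:00–12:00, 12:30–15:20, 16:30–17:20, 17:40–19:40.
Viktor free within 07:00–20:00: 09:50–10:00, 10:30–11:10, 12:40–13:30, 17:20–18:10, 18:40–19:50.
Pablo ∩ Zheng: 07:40–10:20, 10:40–11:30, 11:50–12:00, 12:30–15:20, 16:30–17:00, 19:10–19:40.
Pablo ∩ Zheng ∩ Viktor: 09:50–10:00, 10:40–11:10, 12:40–13:30, 19:10–19:40.
Windows ≥ 20 min: 10:40–11:10, 12:40–13:30, 19:10–19:40.
Latest start in the last window 19:10–19:40 is 19:40 − 20 min = 19:20.

19:20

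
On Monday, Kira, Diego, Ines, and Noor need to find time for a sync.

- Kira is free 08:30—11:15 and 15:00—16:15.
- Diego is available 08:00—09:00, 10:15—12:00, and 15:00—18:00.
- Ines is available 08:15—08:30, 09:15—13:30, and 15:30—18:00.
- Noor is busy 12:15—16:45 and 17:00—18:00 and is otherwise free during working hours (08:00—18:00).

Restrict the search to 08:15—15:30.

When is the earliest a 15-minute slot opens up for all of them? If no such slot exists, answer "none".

10:15

Noor free within 08:00–18:00: 08:00–12:15, 16:45–17:00.
Kira ∩ Diego: 08:30–09:00, 10:15–11:15, 15:00–16:15.
Kira ∩ Diego ∩ Ines: 10:15–11:15, 15:30–16:15.
Kira ∩ Diego ∩ Ines ∩ Noor: 10:15–11:15.
Restricted to 08:15–15:30: 10:15–11:15.
Windows ≥ 15 min: 10:15–11:15.
Earliest such window starts at 10:15.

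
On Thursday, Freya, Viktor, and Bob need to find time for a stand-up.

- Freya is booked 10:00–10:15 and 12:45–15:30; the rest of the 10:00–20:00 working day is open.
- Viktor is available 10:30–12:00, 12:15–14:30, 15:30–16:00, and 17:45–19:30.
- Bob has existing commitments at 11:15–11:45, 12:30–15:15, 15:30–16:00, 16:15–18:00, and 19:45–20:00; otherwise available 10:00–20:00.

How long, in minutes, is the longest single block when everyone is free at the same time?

Freya free within 10:00–20:00: 10:15–12:45, 15:30–20:00.
Bob free within 10:00–20:00: 10:00–11:15, 11:45–12:30, 15:15–15:30, 16:00–16:15, 18:00–19:45.
Freya ∩ Viktor: 10:30–12:00, 12:15–12:45, 15:30–16:00, 17:45–19:30.
Freya ∩ Viktor ∩ Bob: 10:30–11:15, 11:45–12:00, 12:15–12:30, 18:00–19:30.
Common window lengths: 45, 15, 15, 90 min; longest is 90.

90 minutes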